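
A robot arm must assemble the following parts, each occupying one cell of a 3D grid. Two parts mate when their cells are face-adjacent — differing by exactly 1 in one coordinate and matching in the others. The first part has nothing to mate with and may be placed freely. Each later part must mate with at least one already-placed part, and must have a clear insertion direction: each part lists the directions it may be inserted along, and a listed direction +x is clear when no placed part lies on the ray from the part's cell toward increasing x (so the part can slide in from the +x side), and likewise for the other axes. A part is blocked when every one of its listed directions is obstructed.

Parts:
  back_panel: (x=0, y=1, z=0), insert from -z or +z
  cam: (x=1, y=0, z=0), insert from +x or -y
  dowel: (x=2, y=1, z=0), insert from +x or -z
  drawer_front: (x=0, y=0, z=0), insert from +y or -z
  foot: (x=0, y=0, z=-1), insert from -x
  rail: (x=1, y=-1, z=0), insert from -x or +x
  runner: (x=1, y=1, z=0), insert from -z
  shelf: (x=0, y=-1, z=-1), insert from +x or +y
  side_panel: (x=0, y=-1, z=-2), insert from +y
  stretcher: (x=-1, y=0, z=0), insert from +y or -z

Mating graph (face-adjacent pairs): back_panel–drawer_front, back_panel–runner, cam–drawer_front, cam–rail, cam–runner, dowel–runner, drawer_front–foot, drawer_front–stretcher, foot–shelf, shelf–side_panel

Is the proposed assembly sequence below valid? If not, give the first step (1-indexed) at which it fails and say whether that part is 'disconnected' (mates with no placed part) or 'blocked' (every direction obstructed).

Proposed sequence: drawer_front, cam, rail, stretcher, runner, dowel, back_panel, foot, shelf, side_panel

Valid

1. drawer_front@(0, 0, 0) [+y clear] — {drawer_front}
2. cam@(1, 0, 0) [+x clear] — {cam, drawer_front}
3. rail@(1, -1, 0) [-x clear] — {cam, drawer_front, rail}
4. stretcher@(-1, 0, 0) [+y clear] — {cam, drawer_front, rail, stretcher}
5. runner@(1, 1, 0) [-z clear] — {cam, drawer_front, rail, runner, stretcher}
6. dowel@(2, 1, 0) [+x clear] — {cam, dowel, drawer_front, rail, runner, stretcher}
7. back_panel@(0, 1, 0) [-z clear] — {back_panel, cam, dowel, drawer_front, rail, runner, stretcher}
8. foot@(0, 0, -1) [-x clear] — {back_panel, cam, dowel, drawer_front, foot, rail, runner, stretcher}
9. shelf@(0, -1, -1) [+x clear] — {back_panel, cam, dowel, drawer_front, foot, rail, runner, shelf, stretcher}
10. side_panel@(0, -1, -2) [+y clear] — {back_panel, cam, dowel, drawer_front, foot, rail, runner, shelf, side_panel, stretcher}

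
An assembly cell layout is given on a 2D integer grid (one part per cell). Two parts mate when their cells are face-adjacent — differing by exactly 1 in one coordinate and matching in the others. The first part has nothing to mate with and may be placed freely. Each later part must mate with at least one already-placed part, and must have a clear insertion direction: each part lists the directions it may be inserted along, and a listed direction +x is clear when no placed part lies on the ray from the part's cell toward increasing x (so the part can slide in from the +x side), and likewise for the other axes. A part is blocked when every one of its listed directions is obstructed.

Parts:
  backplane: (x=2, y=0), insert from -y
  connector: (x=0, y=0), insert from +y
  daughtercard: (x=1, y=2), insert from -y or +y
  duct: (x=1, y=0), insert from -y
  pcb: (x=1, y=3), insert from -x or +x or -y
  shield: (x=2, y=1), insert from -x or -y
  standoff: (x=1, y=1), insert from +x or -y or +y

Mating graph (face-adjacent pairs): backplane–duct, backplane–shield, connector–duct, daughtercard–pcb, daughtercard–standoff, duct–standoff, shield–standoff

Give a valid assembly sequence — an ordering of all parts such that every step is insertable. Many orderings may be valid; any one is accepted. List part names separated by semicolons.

1. connector@(0, 0) [+y clear] — {connector}
2. duct@(1, 0) [-y clear] — {connector, duct}
3. standoff@(1, 1) [+x clear] — {connector, duct, standoff}
4. daughtercard@(1, 2) [+y clear] — {connector, daughtercard, duct, standoff}
5. pcb@(1, 3) [-x clear] — {connector, daughtercard, duct, pcb, standoff}
6. shield@(2, 1) [-y clear] — {connector, daughtercard, duct, pcb, shield, standoff}
7. backplane@(2, 0) [-y clear] — {backplane, connector, daughtercard, duct, pcb, shield, standoff}

connector; duct; standoff; daughtercard; pcb; shield; backplane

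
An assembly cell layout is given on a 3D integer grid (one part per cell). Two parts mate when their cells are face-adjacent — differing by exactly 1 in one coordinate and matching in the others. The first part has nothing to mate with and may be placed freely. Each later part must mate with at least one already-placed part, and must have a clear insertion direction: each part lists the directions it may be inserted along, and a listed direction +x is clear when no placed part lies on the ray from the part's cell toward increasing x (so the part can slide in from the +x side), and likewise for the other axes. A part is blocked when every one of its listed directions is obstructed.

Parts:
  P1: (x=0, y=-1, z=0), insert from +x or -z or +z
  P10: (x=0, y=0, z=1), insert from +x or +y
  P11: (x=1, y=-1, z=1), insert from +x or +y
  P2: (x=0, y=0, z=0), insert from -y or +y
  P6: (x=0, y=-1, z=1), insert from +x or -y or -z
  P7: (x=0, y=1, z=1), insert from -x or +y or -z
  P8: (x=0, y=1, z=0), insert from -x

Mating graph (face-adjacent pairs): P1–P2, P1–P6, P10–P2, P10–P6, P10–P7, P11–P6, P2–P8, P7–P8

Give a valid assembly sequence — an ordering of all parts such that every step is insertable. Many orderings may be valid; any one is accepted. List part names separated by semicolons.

P2; P10; P7; P1; P8; P6; P11

1. P2@(0, 0, 0) [-y clear] — {P2}
2. P10@(0, 0, 1) [+x clear] — {P10, P2}
3. P7@(0, 1, 1) [-x clear] — {P10, P2, P7}
4. P1@(0, -1, 0) [+x clear] — {P1, P10, P2, P7}
5. P8@(0, 1, 0) [-x clear] — {P1, P10, P2, P7, P8}
6. P6@(0, -1, 1) [+x clear] — {P1, P10, P2, P6, P7, P8}
7. P11@(1, -1, 1) [+x clear] — {P1, P10, P11, P2, P6, P7, P8}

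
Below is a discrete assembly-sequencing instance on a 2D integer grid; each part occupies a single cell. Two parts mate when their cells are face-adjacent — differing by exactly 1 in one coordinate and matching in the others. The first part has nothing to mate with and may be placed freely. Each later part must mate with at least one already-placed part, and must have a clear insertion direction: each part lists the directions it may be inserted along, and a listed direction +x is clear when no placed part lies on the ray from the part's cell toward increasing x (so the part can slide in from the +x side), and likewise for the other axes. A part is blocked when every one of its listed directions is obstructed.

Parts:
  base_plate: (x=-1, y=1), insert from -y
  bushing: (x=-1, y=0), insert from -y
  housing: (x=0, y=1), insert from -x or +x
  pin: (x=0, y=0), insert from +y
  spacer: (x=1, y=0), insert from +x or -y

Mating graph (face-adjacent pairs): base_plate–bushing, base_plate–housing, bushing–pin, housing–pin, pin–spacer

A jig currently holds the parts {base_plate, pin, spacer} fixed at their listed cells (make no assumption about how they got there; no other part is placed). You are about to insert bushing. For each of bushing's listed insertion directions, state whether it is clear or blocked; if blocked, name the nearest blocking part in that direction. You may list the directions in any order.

-y: clear

-y: ray from bushing(-1, 0) has no placed part ⇒ clear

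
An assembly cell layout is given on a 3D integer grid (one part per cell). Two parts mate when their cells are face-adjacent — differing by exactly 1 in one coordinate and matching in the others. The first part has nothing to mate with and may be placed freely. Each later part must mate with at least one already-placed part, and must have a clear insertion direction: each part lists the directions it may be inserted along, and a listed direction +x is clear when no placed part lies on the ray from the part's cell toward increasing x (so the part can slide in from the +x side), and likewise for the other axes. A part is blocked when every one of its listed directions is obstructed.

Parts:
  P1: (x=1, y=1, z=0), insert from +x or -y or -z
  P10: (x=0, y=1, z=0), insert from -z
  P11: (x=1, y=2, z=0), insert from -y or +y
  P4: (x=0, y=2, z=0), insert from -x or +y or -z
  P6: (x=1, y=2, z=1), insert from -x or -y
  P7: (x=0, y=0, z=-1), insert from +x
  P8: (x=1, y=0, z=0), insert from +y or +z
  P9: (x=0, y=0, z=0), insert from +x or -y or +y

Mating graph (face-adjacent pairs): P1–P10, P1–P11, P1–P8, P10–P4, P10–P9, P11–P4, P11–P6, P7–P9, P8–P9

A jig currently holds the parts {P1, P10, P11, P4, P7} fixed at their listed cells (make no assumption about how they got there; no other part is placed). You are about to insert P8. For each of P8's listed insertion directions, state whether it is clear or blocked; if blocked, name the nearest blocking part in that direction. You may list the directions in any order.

+y: nearest on ray is P1@(1, 1, 0) ⇒ blocked
+z: ray from P8(1, 0, 0) has no placed part ⇒ clear

+y: blocked by P1; +z: clear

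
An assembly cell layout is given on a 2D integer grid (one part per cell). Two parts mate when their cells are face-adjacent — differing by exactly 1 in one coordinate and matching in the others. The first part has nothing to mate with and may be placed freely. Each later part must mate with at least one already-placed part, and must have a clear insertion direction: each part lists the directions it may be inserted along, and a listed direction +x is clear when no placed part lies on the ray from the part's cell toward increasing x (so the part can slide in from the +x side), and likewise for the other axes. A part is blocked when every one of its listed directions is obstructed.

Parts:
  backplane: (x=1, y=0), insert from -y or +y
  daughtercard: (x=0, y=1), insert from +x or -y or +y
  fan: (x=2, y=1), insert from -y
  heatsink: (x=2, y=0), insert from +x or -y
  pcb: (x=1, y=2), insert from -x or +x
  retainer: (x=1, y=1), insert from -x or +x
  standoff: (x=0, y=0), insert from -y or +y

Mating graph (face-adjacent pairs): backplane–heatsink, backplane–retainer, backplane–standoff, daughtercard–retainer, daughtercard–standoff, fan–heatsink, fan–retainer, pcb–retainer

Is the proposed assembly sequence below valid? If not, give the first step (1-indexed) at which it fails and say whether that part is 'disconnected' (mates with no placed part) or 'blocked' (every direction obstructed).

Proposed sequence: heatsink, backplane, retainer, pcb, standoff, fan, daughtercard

1. heatsink@(2, 0) [+x clear] — {heatsink}
2. backplane@(1, 0) [-y clear] — {backplane, heatsink}
3. retainer@(1, 1) [-x clear] — {backplane, heatsink, retainer}
4. pcb@(1, 2) [-x clear] — {backplane, heatsink, pcb, retainer}
5. standoff@(0, 0) [-y clear] — {backplane, heatsink, pcb, retainer, standoff}
6. fan@(2, 1) — -y all obstructed ⇒ blocked

Invalid at step 6 (blocked)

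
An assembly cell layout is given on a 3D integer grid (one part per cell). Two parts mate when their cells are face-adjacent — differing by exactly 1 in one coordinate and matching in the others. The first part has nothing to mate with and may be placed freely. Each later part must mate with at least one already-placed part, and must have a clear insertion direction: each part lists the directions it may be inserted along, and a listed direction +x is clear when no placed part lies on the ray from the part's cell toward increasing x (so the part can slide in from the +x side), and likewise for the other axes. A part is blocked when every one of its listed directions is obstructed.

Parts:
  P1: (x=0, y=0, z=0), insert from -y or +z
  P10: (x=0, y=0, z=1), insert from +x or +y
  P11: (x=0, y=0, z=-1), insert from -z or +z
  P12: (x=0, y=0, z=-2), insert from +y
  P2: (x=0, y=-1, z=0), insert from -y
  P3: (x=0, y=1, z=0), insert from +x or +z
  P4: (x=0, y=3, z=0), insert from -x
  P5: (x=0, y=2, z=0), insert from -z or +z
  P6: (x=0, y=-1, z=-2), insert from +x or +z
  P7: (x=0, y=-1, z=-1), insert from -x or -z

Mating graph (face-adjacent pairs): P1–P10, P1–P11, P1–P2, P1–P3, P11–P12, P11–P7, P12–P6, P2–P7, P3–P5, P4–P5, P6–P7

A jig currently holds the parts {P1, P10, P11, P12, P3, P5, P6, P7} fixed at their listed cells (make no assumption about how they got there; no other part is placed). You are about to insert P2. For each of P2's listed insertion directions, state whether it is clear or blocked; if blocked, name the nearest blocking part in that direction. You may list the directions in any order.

-y: clear

-y: ray from P2(0, -1, 0) has no placed part ⇒ clear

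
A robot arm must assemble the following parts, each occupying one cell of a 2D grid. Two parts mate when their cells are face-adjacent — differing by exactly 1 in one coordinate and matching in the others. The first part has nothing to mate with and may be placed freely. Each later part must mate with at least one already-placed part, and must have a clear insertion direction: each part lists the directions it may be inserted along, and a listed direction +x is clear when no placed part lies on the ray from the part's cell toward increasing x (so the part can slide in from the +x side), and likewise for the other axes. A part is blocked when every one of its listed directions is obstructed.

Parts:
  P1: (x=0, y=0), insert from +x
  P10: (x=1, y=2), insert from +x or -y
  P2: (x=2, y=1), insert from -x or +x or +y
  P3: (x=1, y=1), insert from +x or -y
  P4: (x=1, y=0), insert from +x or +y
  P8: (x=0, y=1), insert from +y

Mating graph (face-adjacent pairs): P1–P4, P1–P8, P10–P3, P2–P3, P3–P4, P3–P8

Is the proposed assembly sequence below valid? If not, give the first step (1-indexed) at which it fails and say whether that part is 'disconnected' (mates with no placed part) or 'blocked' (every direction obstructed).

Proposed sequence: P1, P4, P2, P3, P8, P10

1. P1@(0, 0) [+x clear] — {P1}
2. P4@(1, 0) [+x clear] — {P1, P4}
3. P2@(2, 1) — no placed neighbour ⇒ disconnected

Invalid at step 3 (disconnected)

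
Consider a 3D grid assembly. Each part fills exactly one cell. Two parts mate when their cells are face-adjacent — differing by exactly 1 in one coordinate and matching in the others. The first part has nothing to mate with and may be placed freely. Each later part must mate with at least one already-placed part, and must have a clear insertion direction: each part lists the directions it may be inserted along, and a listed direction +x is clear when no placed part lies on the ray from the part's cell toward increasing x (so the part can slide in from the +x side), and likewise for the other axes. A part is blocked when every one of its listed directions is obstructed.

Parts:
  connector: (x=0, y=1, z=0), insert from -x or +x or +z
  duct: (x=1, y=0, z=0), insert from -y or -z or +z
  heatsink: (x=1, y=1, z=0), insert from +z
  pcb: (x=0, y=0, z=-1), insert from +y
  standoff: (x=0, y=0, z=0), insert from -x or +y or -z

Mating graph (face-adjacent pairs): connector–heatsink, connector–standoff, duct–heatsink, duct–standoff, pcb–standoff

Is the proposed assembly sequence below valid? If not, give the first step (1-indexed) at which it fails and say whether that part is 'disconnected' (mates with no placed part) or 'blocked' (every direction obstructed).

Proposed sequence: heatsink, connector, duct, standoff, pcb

1. heatsink@(1, 1, 0) [+z clear] — {heatsink}
2. connector@(0, 1, 0) [-x clear] — {connector, heatsink}
3. duct@(1, 0, 0) [-y clear] — {connector, duct, heatsink}
4. standoff@(0, 0, 0) [-x clear] — {connector, duct, heatsink, standoff}
5. pcb@(0, 0, -1) [+y clear] — {connector, duct, heatsink, pcb, standoff}

Valid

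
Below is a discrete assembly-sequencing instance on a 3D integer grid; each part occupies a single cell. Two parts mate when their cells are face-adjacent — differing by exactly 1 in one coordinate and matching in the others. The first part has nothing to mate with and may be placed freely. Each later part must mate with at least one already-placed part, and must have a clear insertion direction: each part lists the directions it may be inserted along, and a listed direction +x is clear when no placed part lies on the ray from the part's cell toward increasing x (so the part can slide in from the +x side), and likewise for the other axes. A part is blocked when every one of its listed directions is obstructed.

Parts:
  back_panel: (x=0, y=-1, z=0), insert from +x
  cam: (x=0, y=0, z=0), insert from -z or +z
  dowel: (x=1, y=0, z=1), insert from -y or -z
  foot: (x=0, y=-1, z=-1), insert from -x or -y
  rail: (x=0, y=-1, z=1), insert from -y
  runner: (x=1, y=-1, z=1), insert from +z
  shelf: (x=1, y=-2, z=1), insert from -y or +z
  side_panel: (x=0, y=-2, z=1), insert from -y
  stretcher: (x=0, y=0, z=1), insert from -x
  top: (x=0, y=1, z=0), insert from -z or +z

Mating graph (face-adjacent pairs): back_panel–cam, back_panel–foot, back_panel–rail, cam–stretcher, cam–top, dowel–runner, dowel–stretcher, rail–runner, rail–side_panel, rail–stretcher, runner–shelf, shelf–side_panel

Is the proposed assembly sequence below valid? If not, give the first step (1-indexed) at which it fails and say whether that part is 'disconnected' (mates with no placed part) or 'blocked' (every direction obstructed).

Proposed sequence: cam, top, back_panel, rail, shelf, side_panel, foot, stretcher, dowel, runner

1. cam@(0, 0, 0) [-z clear] — {cam}
2. top@(0, 1, 0) [-z clear] — {cam, top}
3. back_panel@(0, -1, 0) [+x clear] — {back_panel, cam, top}
4. rail@(0, -1, 1) [-y clear] — {back_panel, cam, rail, top}
5. shelf@(1, -2, 1) — no placed neighbour ⇒ disconnected

Invalid at step 5 (disconnected)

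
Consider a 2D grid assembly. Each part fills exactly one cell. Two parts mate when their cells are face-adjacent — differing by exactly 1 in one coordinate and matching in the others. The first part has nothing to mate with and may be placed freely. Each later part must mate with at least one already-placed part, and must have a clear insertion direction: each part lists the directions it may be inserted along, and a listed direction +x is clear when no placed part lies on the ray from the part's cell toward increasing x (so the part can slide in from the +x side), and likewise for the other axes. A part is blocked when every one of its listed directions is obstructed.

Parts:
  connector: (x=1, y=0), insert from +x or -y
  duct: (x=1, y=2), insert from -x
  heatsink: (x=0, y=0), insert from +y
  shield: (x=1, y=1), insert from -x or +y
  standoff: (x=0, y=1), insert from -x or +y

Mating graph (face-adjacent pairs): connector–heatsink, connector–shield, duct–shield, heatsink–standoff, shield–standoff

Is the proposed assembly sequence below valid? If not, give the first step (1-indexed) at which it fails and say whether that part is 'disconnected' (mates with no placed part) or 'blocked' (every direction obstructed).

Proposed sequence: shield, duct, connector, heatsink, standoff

Valid

1. shield@(1, 1) [-x clear] — {shield}
2. duct@(1, 2) [-x clear] — {duct, shield}
3. connector@(1, 0) [+x clear] — {connector, duct, shield}
4. heatsink@(0, 0) [+y clear] — {connector, duct, heatsink, shield}
5. standoff@(0, 1) [-x clear] — {connector, duct, heatsink, shield, standoff}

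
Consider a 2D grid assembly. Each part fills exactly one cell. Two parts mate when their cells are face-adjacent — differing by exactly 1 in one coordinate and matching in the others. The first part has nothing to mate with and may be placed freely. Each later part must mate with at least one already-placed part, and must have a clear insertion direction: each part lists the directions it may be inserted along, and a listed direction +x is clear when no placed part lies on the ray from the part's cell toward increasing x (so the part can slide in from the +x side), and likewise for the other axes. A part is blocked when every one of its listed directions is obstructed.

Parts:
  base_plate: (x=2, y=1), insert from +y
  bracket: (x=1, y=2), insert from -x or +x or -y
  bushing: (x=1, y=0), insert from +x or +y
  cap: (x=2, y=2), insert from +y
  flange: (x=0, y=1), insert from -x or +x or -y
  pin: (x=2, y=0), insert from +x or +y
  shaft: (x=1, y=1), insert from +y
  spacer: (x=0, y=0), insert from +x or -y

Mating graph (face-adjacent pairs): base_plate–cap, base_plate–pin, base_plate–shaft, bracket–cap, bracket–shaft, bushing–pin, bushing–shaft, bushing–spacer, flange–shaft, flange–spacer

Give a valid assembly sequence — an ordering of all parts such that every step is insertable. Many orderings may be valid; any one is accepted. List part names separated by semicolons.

spacer; flange; shaft; bracket; base_plate; bushing; pin; cap

1. spacer@(0, 0) [+x clear] — {spacer}
2. flange@(0, 1) [-x clear] — {flange, spacer}
3. shaft@(1, 1) [+y clear] — {flange, shaft, spacer}
4. bracket@(1, 2) [-x clear] — {bracket, flange, shaft, spacer}
5. base_plate@(2, 1) [+y clear] — {base_plate, bracket, flange, shaft, spacer}
6. bushing@(1, 0) [+x clear] — {base_plate, bracket, bushing, flange, shaft, spacer}
7. pin@(2, 0) [+x clear] — {base_plate, bracket, bushing, flange, pin, shaft, spacer}
8. cap@(2, 2) [+y clear] — {base_plate, bracket, bushing, cap, flange, pin, shaft, spacer}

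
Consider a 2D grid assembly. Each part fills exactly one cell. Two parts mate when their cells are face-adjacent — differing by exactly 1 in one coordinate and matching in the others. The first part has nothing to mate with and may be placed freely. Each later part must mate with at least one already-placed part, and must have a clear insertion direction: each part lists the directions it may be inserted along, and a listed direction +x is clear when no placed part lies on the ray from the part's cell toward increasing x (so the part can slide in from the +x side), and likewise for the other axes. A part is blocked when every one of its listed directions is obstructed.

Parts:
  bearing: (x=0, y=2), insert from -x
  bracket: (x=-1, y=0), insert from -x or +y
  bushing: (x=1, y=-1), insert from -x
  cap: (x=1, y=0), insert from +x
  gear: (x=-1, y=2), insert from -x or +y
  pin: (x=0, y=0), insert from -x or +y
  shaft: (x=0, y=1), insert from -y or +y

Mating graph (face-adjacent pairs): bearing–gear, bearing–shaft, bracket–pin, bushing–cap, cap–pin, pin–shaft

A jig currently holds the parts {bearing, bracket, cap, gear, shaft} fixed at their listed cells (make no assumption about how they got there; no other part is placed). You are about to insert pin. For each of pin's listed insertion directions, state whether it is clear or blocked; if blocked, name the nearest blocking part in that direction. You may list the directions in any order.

-x: nearest on ray is bracket@(-1, 0) ⇒ blocked
+y: nearest on ray is shaft@(0, 1) ⇒ blocked

+y: blocked by shaft; -x: blocked by bracket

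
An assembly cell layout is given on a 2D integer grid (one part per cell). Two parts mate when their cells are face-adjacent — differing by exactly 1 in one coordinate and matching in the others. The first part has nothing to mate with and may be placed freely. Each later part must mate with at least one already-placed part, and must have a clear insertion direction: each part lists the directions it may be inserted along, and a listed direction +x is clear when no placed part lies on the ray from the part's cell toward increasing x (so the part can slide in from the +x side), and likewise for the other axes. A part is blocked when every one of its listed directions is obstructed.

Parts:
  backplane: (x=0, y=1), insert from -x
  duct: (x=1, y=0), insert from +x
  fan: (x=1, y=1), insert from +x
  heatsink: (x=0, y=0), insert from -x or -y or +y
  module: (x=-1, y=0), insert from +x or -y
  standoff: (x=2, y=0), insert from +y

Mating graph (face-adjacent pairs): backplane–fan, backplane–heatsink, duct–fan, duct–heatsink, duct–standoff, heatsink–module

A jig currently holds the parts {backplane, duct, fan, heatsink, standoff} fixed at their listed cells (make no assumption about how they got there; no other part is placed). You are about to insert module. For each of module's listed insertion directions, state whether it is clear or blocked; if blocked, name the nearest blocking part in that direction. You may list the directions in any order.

+x: nearest on ray is heatsink@(0, 0) ⇒ blocked
-y: ray from module(-1, 0) has no placed part ⇒ clear

+x: blocked by heatsink; -y: clear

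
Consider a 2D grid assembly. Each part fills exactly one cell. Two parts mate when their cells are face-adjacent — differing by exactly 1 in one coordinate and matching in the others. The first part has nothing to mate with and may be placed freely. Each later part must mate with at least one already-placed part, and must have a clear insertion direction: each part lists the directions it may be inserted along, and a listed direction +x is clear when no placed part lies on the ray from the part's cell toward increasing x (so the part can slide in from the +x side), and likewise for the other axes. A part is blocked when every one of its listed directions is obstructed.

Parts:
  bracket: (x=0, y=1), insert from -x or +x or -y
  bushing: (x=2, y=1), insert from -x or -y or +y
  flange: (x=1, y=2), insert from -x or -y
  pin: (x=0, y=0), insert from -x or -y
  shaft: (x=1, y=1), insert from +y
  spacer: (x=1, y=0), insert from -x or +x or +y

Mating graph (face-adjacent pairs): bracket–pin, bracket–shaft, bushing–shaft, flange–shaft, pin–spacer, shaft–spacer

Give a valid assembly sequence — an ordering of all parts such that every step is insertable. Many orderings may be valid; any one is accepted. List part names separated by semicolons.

bracket; shaft; flange; pin; bushing; spacer

1. bracket@(0, 1) [-x clear] — {bracket}
2. shaft@(1, 1) [+y clear] — {bracket, shaft}
3. flange@(1, 2) [-x clear] — {bracket, flange, shaft}
4. pin@(0, 0) [-x clear] — {bracket, flange, pin, shaft}
5. bushing@(2, 1) [-y clear] — {bracket, bushing, flange, pin, shaft}
6. spacer@(1, 0) [+x clear] — {bracket, bushing, flange, pin, shaft, spacer}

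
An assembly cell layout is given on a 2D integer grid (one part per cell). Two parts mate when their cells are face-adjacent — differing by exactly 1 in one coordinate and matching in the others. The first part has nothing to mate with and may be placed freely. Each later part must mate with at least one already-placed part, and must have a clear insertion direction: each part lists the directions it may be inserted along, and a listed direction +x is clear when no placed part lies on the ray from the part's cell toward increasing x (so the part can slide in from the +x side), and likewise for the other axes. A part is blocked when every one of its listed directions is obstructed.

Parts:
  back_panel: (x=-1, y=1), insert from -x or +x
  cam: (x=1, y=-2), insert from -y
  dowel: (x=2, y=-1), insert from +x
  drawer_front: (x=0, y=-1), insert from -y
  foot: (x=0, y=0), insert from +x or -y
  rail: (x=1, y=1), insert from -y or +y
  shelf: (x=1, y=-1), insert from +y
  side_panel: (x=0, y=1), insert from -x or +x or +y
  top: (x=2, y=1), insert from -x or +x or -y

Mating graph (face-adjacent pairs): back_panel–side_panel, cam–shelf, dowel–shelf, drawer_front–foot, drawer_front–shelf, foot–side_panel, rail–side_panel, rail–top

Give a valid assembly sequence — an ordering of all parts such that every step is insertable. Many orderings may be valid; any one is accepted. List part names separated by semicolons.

1. dowel@(2, -1) [+x clear] — {dowel}
2. shelf@(1, -1) [+y clear] — {dowel, shelf}
3. cam@(1, -2) [-y clear] — {cam, dowel, shelf}
4. drawer_front@(0, -1) [-y clear] — {cam, dowel, drawer_front, shelf}
5. foot@(0, 0) [+x clear] — {cam, dowel, drawer_front, foot, shelf}
6. side_panel@(0, 1) [-x clear] — {cam, dowel, drawer_front, foot, shelf, side_panel}
7. rail@(1, 1) [+y clear] — {cam, dowel, drawer_front, foot, rail, shelf, side_panel}
8. top@(2, 1) [+x clear] — {cam, dowel, drawer_front, foot, rail, shelf, side_panel, top}
9. back_panel@(-1, 1) [-x clear] — {back_panel, cam, dowel, drawer_front, foot, rail, shelf, side_panel, top}

dowel; shelf; cam; drawer_front; foot; side_panel; rail; top; back_panel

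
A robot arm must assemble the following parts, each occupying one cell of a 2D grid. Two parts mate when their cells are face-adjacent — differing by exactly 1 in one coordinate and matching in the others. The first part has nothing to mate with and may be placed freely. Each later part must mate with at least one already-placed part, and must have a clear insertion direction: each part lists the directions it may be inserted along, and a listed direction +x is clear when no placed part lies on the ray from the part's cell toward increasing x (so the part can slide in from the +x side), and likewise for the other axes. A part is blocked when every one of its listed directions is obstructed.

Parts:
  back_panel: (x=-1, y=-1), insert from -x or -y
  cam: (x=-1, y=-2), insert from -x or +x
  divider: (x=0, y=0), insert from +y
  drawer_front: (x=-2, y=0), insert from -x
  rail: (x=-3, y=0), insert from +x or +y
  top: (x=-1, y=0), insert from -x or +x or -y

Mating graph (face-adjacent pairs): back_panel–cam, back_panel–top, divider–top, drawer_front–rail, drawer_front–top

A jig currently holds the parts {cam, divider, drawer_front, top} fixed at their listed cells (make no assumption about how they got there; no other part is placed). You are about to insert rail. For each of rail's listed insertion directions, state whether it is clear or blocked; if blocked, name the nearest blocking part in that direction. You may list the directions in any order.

+x: blocked by drawer_front; +y: clear

+x: nearest on ray is drawer_front@(-2, 0) ⇒ blocked
+y: ray from rail(-3, 0) has no placed part ⇒ clear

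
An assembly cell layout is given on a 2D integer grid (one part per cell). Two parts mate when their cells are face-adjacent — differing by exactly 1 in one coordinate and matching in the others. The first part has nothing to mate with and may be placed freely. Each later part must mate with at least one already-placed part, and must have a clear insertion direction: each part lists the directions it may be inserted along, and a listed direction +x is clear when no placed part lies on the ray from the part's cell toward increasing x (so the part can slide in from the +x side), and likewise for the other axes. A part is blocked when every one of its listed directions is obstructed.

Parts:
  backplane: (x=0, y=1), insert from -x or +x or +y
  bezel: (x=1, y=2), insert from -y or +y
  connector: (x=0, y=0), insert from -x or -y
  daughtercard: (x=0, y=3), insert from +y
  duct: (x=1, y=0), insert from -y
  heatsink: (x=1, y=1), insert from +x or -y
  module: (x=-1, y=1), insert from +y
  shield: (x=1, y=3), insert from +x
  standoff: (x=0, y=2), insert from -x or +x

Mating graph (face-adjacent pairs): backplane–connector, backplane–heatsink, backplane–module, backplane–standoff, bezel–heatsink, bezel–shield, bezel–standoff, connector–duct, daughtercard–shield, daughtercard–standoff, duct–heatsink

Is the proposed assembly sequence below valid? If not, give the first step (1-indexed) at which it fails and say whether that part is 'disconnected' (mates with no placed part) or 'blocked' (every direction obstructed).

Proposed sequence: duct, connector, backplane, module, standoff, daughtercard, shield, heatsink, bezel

Invalid at step 9 (blocked)

1. duct@(1, 0) [-y clear] — {duct}
2. connector@(0, 0) [-x clear] — {connector, duct}
3. backplane@(0, 1) [-x clear] — {backplane, connector, duct}
4. module@(-1, 1) [+y clear] — {backplane, connector, duct, module}
5. standoff@(0, 2) [-x clear] — {backplane, connector, duct, module, standoff}
6. daughtercard@(0, 3) [+y clear] — {backplane, connector, daughtercard, duct, module, standoff}
7. shield@(1, 3) [+x clear] — {backplane, connector, daughtercard, duct, module, shield, standoff}
8. heatsink@(1, 1) [+x clear] — {backplane, connector, daughtercard, duct, heatsink, module, shield, standoff}
9. bezel@(1, 2) — -y/+y all obstructed ⇒ blocked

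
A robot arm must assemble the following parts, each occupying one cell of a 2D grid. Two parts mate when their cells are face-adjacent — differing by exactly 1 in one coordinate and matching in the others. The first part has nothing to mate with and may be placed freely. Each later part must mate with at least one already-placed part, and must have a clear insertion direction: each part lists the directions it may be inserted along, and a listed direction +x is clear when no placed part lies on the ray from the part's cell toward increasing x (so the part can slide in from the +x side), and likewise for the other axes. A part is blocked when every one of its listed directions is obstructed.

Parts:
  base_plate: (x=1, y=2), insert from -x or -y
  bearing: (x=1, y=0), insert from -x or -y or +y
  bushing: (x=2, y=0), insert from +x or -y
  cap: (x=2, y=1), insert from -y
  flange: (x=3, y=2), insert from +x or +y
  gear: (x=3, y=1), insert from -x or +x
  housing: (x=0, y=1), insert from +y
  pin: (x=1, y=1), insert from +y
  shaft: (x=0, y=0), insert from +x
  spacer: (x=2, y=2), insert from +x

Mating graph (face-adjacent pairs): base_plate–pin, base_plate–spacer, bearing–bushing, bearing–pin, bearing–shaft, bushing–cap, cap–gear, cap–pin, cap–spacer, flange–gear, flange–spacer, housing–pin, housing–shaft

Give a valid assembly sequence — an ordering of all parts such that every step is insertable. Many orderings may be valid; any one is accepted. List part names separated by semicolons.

1. cap@(2, 1) [-y clear] — {cap}
2. gear@(3, 1) [+x clear] — {cap, gear}
3. spacer@(2, 2) [+x clear] — {cap, gear, spacer}
4. pin@(1, 1) [+y clear] — {cap, gear, pin, spacer}
5. base_plate@(1, 2) [-x clear] — {base_plate, cap, gear, pin, spacer}
6. housing@(0, 1) [+y clear] — {base_plate, cap, gear, housing, pin, spacer}
7. flange@(3, 2) [+x clear] — {base_plate, cap, flange, gear, housing, pin, spacer}
8. shaft@(0, 0) [+x clear] — {base_plate, cap, flange, gear, housing, pin, shaft, spacer}
9. bushing@(2, 0) [+x clear] — {base_plate, bushing, cap, flange, gear, housing, pin, shaft, spacer}
10. bearing@(1, 0) [-y clear] — {base_plate, bearing, bushing, cap, flange, gear, housing, pin, shaft, spacer}

cap; gear; spacer; pin; base_plate; housing; flange; shaft; bushing; bearing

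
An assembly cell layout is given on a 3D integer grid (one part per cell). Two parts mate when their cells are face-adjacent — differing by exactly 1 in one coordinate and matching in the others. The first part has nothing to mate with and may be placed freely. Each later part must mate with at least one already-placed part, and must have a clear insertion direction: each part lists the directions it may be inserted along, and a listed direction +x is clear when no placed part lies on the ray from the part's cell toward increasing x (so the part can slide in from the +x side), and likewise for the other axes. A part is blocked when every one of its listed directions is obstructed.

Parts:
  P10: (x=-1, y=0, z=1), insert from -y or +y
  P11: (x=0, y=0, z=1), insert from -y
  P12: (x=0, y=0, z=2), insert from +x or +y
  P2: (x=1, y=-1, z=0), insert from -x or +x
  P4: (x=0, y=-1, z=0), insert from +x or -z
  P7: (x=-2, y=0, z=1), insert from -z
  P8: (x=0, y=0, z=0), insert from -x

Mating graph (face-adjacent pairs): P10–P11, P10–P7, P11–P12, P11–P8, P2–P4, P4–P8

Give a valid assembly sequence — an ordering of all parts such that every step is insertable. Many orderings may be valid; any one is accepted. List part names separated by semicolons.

P12; P11; P8; P4; P2; P10; P7

1. P12@(0, 0, 2) [+x clear] — {P12}
2. P11@(0, 0, 1) [-y clear] — {P11, P12}
3. P8@(0, 0, 0) [-x clear] — {P11, P12, P8}
4. P4@(0, -1, 0) [+x clear] — {P11, P12, P4, P8}
5. P2@(1, -1, 0) [+x clear] — {P11, P12, P2, P4, P8}
6. P10@(-1, 0, 1) [-y clear] — {P10, P11, P12, P2, P4, P8}
7. P7@(-2, 0, 1) [-z clear] — {P10, P11, P12, P2, P4, P7, P8}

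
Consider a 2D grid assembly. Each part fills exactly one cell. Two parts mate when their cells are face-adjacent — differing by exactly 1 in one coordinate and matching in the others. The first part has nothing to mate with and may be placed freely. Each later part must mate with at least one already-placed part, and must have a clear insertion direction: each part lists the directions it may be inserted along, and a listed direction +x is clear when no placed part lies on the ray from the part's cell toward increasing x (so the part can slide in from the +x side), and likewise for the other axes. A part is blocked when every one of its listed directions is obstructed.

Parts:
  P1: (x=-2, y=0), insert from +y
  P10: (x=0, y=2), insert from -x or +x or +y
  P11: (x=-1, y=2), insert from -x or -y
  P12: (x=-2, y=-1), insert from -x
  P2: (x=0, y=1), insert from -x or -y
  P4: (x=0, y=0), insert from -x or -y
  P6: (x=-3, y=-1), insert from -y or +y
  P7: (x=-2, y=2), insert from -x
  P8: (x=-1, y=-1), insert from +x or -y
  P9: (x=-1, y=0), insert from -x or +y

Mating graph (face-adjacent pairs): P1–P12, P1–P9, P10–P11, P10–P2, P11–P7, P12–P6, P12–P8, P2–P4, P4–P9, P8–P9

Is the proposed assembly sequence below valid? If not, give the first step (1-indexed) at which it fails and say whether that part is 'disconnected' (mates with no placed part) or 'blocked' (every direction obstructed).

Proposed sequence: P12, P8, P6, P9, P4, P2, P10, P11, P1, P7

1. P12@(-2, -1) [-x clear] — {P12}
2. P8@(-1, -1) [+x clear] — {P12, P8}
3. P6@(-3, -1) [-y clear] — {P12, P6, P8}
4. P9@(-1, 0) [-x clear] — {P12, P6, P8, P9}
5. P4@(0, 0) [-y clear] — {P12, P4, P6, P8, P9}
6. P2@(0, 1) [-x clear] — {P12, P2, P4, P6, P8, P9}
7. P10@(0, 2) [-x clear] — {P10, P12, P2, P4, P6, P8, P9}
8. P11@(-1, 2) [-x clear] — {P10, P11, P12, P2, P4, P6, P8, P9}
9. P1@(-2, 0) [+y clear] — {P1, P10, P11, P12, P2, P4, P6, P8, P9}
10. P7@(-2, 2) [-x clear] — {P1, P10, P11, P12, P2, P4, P6, P7, P8, P9}

Valid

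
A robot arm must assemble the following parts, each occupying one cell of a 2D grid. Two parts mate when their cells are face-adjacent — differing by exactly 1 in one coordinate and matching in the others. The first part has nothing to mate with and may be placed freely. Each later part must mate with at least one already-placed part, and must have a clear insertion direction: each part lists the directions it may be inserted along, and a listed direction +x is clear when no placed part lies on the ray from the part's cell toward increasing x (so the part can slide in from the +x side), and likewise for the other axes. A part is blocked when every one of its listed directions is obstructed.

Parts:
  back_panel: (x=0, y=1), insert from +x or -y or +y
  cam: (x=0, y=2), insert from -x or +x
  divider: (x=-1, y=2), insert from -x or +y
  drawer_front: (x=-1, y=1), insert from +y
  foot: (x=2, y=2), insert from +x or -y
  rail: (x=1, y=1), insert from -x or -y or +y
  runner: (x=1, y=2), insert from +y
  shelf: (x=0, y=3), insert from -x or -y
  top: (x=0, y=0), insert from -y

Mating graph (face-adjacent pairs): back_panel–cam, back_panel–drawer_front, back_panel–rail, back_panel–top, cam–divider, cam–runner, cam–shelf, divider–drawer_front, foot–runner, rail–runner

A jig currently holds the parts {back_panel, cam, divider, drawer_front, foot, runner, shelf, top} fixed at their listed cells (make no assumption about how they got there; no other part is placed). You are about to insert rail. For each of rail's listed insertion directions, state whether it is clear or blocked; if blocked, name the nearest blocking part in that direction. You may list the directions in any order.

-x: nearest on ray is back_panel@(0, 1) ⇒ blocked
-y: ray from rail(1, 1) has no placed part ⇒ clear
+y: nearest on ray is runner@(1, 2) ⇒ blocked

+y: blocked by runner; -x: blocked by back_panel; -y: clear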